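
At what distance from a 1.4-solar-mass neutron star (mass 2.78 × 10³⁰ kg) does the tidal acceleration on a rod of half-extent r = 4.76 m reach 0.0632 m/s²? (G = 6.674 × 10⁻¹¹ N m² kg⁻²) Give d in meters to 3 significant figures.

2GMr/d³ = a_tidal  ⇒  d = (2GMr / a_tidal)^(1/3)
d = (2 × 6.674×10⁻¹¹ × (2.78 × 10³⁰) × (4.76) / (0.0632))^(1/3)
  = 3.03 × 10⁷ m

3.03 × 10⁷ m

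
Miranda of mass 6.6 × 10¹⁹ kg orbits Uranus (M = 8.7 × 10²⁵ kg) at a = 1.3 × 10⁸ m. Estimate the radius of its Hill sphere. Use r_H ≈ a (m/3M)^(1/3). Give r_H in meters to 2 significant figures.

r_H ≈ a (m/3M)^(1/3)
    = (1.3 × 10⁸) × (6.6 × 10¹⁹ / (3 × 8.7 × 10²⁵))^(1/3)
    = 8.2 × 10⁵ m

8.2 × 10⁵ m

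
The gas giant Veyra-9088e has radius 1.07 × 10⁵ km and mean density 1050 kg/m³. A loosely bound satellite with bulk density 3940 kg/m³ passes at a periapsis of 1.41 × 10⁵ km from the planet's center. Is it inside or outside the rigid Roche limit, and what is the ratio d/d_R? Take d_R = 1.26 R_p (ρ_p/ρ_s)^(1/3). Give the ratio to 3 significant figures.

outside; d/d_R ≈ 1.63

d_R = 1.26 × (1.07 × 10⁵ km) × (1050/3940)^(1/3) = 86760 km
d/d_R = (1.41 × 10⁵) / (86760) = 1.63
Since d/d_R > 1, the body is outside the Roche limit.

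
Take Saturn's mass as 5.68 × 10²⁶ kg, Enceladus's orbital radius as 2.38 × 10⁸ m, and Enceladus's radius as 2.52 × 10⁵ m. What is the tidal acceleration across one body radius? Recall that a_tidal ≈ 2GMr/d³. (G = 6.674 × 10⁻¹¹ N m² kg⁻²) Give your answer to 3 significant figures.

1.42 × 10⁻³ m/s²

Δa = 2GMr/d³
   = 2 × (6.674 × 10⁻¹¹) × (5.68 × 10²⁶) × (2.52 × 10⁵) / (2.38 × 10⁸)³
   = 1.42 × 10⁻³ m/s²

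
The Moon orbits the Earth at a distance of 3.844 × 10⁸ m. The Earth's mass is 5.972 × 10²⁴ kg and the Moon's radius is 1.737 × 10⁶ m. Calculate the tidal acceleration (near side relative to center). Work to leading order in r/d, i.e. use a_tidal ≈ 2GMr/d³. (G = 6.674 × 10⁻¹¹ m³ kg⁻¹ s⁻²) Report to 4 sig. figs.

The tidal stretch is the gradient of GM/d² times the body's extent r, hence the 1/d³ dependence.
Δa = 2GMr/d³
   = 2 × (6.674 × 10⁻¹¹) × (5.972 × 10²⁴) × (1.737 × 10⁶) / (3.844 × 10⁸)³
   = 2.438 × 10⁻⁵ m/s²

2.438 × 10⁻⁵ m/s²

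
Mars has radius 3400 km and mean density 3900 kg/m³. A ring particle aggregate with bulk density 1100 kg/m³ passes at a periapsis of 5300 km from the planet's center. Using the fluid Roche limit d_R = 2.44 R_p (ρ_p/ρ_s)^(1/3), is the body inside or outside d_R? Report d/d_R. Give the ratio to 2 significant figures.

inside; d/d_R ≈ 0.42

d_R = 2.44 × (3400 km) × (3900/1100)^(1/3) = 12650 km
d/d_R = (5300) / (12650) = 0.42
Since d/d_R < 1, the body is inside the Roche limit.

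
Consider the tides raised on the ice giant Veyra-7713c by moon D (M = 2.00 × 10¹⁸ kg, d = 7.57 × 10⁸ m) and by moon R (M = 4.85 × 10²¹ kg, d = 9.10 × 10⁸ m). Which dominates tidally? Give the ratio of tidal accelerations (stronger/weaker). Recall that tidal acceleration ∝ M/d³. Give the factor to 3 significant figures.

Moon R, by a factor of ≈ 1400

Tidal stretch scales as M/d³; compute that for each body.
Moon D: (2.00 × 10¹⁸) / (7.57 × 10⁸)³ = 4.610 × 10⁻⁹
Moon R: (4.85 × 10²¹) / (9.10 × 10⁸)³ = 6.436 × 10⁻⁶
Ratio (larger/smaller) = 1400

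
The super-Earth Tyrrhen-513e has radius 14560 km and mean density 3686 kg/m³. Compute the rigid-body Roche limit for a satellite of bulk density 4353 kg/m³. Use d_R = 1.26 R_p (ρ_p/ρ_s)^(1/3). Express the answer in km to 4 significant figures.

d_R = 1.26 × 14560 km × (3686/4353)^(1/3)
    = 17360 km

17360 km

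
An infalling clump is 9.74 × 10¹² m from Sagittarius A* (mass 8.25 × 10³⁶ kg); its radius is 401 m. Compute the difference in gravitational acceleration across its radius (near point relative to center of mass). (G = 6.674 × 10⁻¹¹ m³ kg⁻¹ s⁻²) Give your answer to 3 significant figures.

4.78 × 10⁻¹⁰ m/s²

The tidal stretch is the gradient of GM/d² times the body's extent r, hence the 1/d³ dependence.
Δg = 2GMr/d³
   = 2 × (6.674 × 10⁻¹¹) × (8.25 × 10³⁶) × (401) / (9.74 × 10¹²)³
   = 4.78 × 10⁻¹⁰ m/s²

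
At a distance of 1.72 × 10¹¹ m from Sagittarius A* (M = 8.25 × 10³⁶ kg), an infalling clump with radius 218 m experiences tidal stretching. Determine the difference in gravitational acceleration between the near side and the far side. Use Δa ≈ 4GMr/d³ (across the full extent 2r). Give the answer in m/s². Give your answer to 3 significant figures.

Δg = 4GMr/d³
   = 4 × (6.674 × 10⁻¹¹) × (8.25 × 10³⁶) × (218) / (1.72 × 10¹¹)³
   = 9.44 × 10⁻⁵ m/s²

9.44 × 10⁻⁵ m/s²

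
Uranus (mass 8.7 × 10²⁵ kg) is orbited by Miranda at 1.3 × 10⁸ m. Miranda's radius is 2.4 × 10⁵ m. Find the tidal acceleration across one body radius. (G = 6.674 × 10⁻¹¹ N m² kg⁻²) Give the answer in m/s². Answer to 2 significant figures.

Δa = 2GMr/d³
   = 2 × (6.674 × 10⁻¹¹) × (8.7 × 10²⁵) × (2.4 × 10⁵) / (1.3 × 10⁸)³
   = 1.3 × 10⁻³ m/s²

1.3 × 10⁻³ m/s²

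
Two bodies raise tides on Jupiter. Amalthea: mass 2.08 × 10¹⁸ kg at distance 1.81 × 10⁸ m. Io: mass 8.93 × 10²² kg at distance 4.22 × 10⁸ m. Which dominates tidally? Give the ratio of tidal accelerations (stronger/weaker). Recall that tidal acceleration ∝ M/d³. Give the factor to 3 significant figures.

Io, by a factor of ≈ 3390

The tide-raising term goes as M/d³ (the gradient of a 1/d² field).
Amalthea: (2.08 × 10¹⁸) / (1.81 × 10⁸)³ = 3.508 × 10⁻⁷
Io: (8.93 × 10²²) / (4.22 × 10⁸)³ = 1.188 × 10⁻³
Ratio (larger/smaller) = 3390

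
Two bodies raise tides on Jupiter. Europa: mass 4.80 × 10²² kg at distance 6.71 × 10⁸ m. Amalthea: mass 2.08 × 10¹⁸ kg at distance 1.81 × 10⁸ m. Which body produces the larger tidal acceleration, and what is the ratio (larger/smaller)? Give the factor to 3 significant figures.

Tidal acceleration ∝ M/d³, so compare M/d³ for each.
Europa: (4.80 × 10²²) / (6.71 × 10⁸)³ = 1.589 × 10⁻⁴
Amalthea: (2.08 × 10¹⁸) / (1.81 × 10⁸)³ = 3.508 × 10⁻⁷
Ratio (larger/smaller) = 453

Europa, by a factor of ≈ 453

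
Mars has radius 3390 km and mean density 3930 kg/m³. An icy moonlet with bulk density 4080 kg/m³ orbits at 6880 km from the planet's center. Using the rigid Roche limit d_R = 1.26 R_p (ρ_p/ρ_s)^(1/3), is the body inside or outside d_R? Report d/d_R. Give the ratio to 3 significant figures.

outside; d/d_R ≈ 1.63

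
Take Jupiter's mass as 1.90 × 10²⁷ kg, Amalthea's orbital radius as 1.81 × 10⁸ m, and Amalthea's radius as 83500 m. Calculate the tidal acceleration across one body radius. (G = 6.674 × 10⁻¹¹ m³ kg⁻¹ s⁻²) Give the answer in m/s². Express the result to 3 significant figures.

3.57 × 10⁻³ m/s²

a_tidal = 2GMr/d³
        = 2 × (6.674 × 10⁻¹¹) × (1.90 × 10²⁷) × (83500) / (1.81 × 10⁸)³
        = 3.57 × 10⁻³ m/s²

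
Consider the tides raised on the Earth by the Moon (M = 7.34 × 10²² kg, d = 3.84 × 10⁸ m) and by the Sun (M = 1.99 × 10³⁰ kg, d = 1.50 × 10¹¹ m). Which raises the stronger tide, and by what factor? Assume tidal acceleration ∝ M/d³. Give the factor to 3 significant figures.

Compare M/d³ for the two perturbers:
The Moon: (7.34 × 10²²) / (3.84 × 10⁸)³ = 1.296 × 10⁻³
The Sun: (1.99 × 10³⁰) / (1.50 × 10¹¹)³ = 5.896 × 10⁻⁴
Ratio (larger/smaller) = 2.20

The Moon, by a factor of ≈ 2.20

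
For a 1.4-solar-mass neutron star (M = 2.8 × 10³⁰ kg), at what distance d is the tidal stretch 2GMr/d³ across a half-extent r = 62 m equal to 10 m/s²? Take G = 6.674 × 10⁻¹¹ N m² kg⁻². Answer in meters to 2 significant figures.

1.3 × 10⁷ m

2GMr/d³ = a_tidal  ⇒  d = (2GMr / a_tidal)^(1/3)
d = (2 × 6.674×10⁻¹¹ × (2.8 × 10³⁰) × (62) / (10))^(1/3)
  = 1.3 × 10⁷ m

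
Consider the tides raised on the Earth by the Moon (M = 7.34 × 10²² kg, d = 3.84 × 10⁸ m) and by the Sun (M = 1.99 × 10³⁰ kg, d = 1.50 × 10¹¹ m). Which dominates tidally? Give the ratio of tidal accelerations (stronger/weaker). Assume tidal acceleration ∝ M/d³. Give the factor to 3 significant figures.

The Moon, by a factor of ≈ 2.20

Tidal acceleration ∝ M/d³, so compare M/d³ for each.
The Moon: (7.34 × 10²²) / (3.84 × 10⁸)³ = 1.296 × 10⁻³
The Sun: (1.99 × 10³⁰) / (1.50 × 10¹¹)³ = 5.896 × 10⁻⁴
Ratio (larger/smaller) = 2.20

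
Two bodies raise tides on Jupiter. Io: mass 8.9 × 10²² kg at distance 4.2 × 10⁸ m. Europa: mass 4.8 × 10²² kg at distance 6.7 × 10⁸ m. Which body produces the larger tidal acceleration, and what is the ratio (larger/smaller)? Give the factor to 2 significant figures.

Io, by a factor of ≈ 7.5

The tide-raising term goes as M/d³ (the gradient of a 1/d² field).
Io: (8.9 × 10²²) / (4.2 × 10⁸)³ = 1.201 × 10⁻³
Europa: (4.8 × 10²²) / (6.7 × 10⁸)³ = 1.596 × 10⁻⁴
Ratio (larger/smaller) = 7.5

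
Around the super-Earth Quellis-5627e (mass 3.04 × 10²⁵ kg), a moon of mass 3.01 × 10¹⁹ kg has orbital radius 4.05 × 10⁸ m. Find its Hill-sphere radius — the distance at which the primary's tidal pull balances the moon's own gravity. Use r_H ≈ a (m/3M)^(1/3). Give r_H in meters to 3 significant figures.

r_H ≈ a (m/3M)^(1/3)
    = (4.05 × 10⁸) × (3.01 × 10¹⁹ / (3 × 3.04 × 10²⁵))^(1/3)
    = 2.80 × 10⁶ m

2.80 × 10⁶ m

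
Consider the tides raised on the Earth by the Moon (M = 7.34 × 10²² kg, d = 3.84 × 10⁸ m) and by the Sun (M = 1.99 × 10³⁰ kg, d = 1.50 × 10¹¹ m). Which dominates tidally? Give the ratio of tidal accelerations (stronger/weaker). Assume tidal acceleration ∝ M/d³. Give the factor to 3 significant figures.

Tidal stretch scales as M/d³; compute that for each body.
The Moon: (7.34 × 10²²) / (3.84 × 10⁸)³ = 1.296 × 10⁻³
The Sun: (1.99 × 10³⁰) / (1.50 × 10¹¹)³ = 5.896 × 10⁻⁴
Ratio (larger/smaller) = 2.20

The Moon, by a factor of ≈ 2.20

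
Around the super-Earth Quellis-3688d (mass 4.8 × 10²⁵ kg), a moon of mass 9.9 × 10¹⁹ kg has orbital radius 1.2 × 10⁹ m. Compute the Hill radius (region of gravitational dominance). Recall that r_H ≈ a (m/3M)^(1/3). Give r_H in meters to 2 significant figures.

1.1 × 10⁷ m

r_H ≈ a (m/3M)^(1/3)
    = (1.2 × 10⁹) × (9.9 × 10¹⁹ / (3 × 4.8 × 10²⁵))^(1/3)
    = 1.1 × 10⁷ m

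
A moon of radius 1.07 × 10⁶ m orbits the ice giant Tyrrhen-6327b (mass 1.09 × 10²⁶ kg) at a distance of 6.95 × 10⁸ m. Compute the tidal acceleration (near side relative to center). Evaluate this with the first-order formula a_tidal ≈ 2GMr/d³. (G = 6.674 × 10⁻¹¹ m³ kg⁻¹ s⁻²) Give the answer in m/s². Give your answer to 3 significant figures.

Δa = 2GMr/d³
   = 2 × (6.674 × 10⁻¹¹) × (1.09 × 10²⁶) × (1.07 × 10⁶) / (6.95 × 10⁸)³
   = 4.64 × 10⁻⁵ m/s²

4.64 × 10⁻⁵ m/s²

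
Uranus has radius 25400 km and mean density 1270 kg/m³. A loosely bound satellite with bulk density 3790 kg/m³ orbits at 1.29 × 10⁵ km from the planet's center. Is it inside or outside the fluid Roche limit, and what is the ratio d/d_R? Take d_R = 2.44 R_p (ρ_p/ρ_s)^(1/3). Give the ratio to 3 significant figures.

d_R = 2.44 × (25400 km) × (1270/3790)^(1/3) = 43050 km
d/d_R = (1.29 × 10⁵) / (43050) = 3.00
Since d/d_R > 1, the body is outside the Roche limit.

outside; d/d_R ≈ 3.00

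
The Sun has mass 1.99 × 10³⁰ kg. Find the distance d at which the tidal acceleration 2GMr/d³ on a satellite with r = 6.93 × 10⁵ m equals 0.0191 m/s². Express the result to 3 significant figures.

2.13 × 10⁹ m

2GMr/d³ = a_tidal  ⇒  d = (2GMr / a_tidal)^(1/3)
d = (2 × 6.674×10⁻¹¹ × (1.99 × 10³⁰) × (6.93 × 10⁵) / (0.0191))^(1/3)
  = 2.13 × 10⁹ m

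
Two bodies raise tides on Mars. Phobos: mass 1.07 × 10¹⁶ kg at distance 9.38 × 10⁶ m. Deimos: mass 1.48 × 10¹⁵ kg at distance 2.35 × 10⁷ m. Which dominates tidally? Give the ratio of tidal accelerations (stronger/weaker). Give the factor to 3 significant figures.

Phobos, by a factor of ≈ 114

The tide-raising term goes as M/d³ (the gradient of a 1/d² field).
Phobos: (1.07 × 10¹⁶) / (9.38 × 10⁶)³ = 1.297 × 10⁻⁵
Deimos: (1.48 × 10¹⁵) / (2.35 × 10⁷)³ = 1.140 × 10⁻⁷
Ratio (larger/smaller) = 114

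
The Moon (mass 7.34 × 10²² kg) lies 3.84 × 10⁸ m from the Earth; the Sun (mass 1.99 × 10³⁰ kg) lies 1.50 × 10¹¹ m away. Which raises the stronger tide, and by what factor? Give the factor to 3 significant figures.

The Moon, by a factor of ≈ 2.20

Tidal acceleration ∝ M/d³, so compare M/d³ for each.
The Moon: (7.34 × 10²²) / (3.84 × 10⁸)³ = 1.296 × 10⁻³
The Sun: (1.99 × 10³⁰) / (1.50 × 10¹¹)³ = 5.896 × 10⁻⁴
Ratio (larger/smaller) = 2.20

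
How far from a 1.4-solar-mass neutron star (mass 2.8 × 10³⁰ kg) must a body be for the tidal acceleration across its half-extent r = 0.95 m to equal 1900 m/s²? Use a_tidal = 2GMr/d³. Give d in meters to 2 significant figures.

5.7 × 10⁵ m

2GMr/d³ = a_tidal  ⇒  d = (2GMr / a_tidal)^(1/3)
d = (2 × 6.674×10⁻¹¹ × (2.8 × 10³⁰) × (0.95) / (1900))^(1/3)
  = 5.7 × 10⁵ m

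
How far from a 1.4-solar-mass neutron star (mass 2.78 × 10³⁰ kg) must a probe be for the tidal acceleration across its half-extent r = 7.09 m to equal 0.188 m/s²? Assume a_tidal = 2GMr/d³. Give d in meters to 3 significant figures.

2.41 × 10⁷ m

2GMr/d³ = a_tidal  ⇒  d = (2GMr / a_tidal)^(1/3)
d = (2 × 6.674×10⁻¹¹ × (2.78 × 10³⁰) × (7.09) / (0.188))^(1/3)
  = 2.41 × 10⁷ m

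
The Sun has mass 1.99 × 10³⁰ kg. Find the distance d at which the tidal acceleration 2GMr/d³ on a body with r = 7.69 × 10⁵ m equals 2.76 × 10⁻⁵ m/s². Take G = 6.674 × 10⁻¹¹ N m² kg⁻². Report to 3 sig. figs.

1.95 × 10¹⁰ m

2GMr/d³ = a_tidal  ⇒  d = (2GMr / a_tidal)^(1/3)
d = (2 × 6.674×10⁻¹¹ × (1.99 × 10³⁰) × (7.69 × 10⁵) / (2.76 × 10⁻⁵))^(1/3)
  = 1.95 × 10¹⁰ m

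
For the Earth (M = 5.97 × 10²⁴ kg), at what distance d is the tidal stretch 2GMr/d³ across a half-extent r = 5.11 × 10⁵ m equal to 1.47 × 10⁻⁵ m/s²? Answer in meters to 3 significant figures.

2GMr/d³ = a_tidal  ⇒  d = (2GMr / a_tidal)^(1/3)
d = (2 × 6.674×10⁻¹¹ × (5.97 × 10²⁴) × (5.11 × 10⁵) / (1.47 × 10⁻⁵))^(1/3)
  = 3.03 × 10⁸ m

3.03 × 10⁸ m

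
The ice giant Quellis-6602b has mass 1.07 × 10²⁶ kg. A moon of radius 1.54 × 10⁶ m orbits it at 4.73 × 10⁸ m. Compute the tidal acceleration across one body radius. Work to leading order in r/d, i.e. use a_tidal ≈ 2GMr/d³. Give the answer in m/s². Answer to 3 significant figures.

2.08 × 10⁻⁴ m/s²

The tidal stretch is the gradient of GM/d² times the body's extent r, hence the 1/d³ dependence.
a_tidal = 2GMr/d³
        = 2 × (6.674 × 10⁻¹¹) × (1.07 × 10²⁶) × (1.54 × 10⁶) / (4.73 × 10⁸)³
        = 2.08 × 10⁻⁴ m/s²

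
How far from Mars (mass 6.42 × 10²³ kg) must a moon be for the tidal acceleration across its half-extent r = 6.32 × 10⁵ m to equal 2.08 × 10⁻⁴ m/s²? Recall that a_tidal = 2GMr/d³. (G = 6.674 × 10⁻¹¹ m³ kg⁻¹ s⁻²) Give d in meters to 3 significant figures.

6.39 × 10⁷ m

2GMr/d³ = a_tidal  ⇒  d = (2GMr / a_tidal)^(1/3)
d = (2 × 6.674×10⁻¹¹ × (6.42 × 10²³) × (6.32 × 10⁵) / (2.08 × 10⁻⁴))^(1/3)
  = 6.39 × 10⁷ m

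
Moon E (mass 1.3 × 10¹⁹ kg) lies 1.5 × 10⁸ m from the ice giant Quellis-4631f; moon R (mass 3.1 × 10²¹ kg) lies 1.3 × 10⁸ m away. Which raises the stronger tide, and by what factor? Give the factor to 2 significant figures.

Moon R, by a factor of ≈ 370

The tide-raising term goes as M/d³ (the gradient of a 1/d² field).
Moon E: (1.3 × 10¹⁹) / (1.5 × 10⁸)³ = 3.852 × 10⁻⁶
Moon R: (3.1 × 10²¹) / (1.3 × 10⁸)³ = 1.411 × 10⁻³
Ratio (larger/smaller) = 370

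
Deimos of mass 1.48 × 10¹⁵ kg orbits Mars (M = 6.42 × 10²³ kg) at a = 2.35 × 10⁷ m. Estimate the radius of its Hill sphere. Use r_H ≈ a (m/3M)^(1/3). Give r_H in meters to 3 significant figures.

r_H ≈ a (m/3M)^(1/3)
    = (2.35 × 10⁷) × (1.48 × 10¹⁵ / (3 × 6.42 × 10²³))^(1/3)
    = 2.15 × 10⁴ m

2.15 × 10⁴ m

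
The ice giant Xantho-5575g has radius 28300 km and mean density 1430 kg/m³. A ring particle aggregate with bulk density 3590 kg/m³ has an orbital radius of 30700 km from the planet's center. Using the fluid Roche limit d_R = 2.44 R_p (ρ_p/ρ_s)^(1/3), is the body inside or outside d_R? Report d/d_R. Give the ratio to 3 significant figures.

d_R = 2.44 × (28300 km) × (1430/3590)^(1/3) = 50810 km
d/d_R = (30700) / (50810) = 0.604
Since d/d_R < 1, the body is inside the Roche limit.

inside; d/d_R ≈ 0.604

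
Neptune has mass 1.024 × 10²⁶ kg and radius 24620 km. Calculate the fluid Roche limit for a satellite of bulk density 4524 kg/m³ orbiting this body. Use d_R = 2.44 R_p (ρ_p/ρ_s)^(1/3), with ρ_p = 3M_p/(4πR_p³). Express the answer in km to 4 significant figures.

42820 km

ρ_p = 3M_p/(4πR_p³) = 3 × (1.024 × 10²⁶) / (4π × (2.462 × 10⁷ m)³) = 1638 kg/m³
d_R = 2.44 × 24620 km × (1638/4524)^(1/3)
    = 42820 km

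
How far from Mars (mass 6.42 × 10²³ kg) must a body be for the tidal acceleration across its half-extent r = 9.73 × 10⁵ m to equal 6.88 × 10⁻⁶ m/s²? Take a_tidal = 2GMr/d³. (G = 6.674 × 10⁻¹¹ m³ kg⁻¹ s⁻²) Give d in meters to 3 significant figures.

2.30 × 10⁸ m

2GMr/d³ = a_tidal  ⇒  d = (2GMr / a_tidal)^(1/3)
d = (2 × 6.674×10⁻¹¹ × (6.42 × 10²³) × (9.73 × 10⁵) / (6.88 × 10⁻⁶))^(1/3)
  = 2.30 × 10⁸ m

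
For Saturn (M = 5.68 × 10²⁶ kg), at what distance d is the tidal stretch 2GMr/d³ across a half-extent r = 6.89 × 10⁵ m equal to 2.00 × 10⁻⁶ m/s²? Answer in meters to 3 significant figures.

2GMr/d³ = a_tidal  ⇒  d = (2GMr / a_tidal)^(1/3)
d = (2 × 6.674×10⁻¹¹ × (5.68 × 10²⁶) × (6.89 × 10⁵) / (2.00 × 10⁻⁶))^(1/3)
  = 2.97 × 10⁹ m

2.97 × 10⁹ m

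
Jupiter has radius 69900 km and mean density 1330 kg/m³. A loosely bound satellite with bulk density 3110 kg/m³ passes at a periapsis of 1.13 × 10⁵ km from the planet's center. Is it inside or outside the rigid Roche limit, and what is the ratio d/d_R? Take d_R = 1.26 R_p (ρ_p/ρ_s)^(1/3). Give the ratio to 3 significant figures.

outside; d/d_R ≈ 1.70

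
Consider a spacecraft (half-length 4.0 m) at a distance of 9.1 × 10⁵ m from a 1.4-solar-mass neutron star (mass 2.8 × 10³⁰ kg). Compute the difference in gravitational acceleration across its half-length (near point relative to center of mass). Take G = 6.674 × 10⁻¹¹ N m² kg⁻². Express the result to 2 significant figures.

2.0 × 10³ m/s²

Δg = 2GMr/d³
   = 2 × (6.674 × 10⁻¹¹) × (2.8 × 10³⁰) × (4.0) / (9.1 × 10⁵)³
   = 2.0 × 10³ m/s²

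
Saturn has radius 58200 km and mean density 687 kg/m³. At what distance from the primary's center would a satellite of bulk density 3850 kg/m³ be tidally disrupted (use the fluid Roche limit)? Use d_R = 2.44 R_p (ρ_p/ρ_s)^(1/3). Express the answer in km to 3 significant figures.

79900 km

d_R = 2.44 × 58200 km × (687/3850)^(1/3)
    = 79900 km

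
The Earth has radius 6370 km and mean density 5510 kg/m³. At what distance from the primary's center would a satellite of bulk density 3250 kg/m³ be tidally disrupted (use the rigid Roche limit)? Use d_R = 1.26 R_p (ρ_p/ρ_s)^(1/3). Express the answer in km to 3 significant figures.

9570 km

d_R = 1.26 × 6370 km × (5510/3250)^(1/3)
    = 9570 km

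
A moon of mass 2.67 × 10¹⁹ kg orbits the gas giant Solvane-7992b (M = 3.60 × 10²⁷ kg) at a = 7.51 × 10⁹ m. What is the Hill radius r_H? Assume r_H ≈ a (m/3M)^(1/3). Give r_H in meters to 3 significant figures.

r_H ≈ a (m/3M)^(1/3)
    = (7.51 × 10⁹) × (2.67 × 10¹⁹ / (3 × 3.60 × 10²⁷))^(1/3)
    = 1.02 × 10⁷ m

1.02 × 10⁷ m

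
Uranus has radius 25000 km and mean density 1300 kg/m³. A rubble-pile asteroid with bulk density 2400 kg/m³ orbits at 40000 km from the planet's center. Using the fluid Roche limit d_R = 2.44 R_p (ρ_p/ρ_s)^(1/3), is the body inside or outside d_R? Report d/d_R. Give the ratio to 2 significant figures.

inside; d/d_R ≈ 0.80

d_R = 2.44 × (25000 km) × (1300/2400)^(1/3) = 49720 km
d/d_R = (40000) / (49720) = 0.80
Since d/d_R < 1, the body is inside the Roche limit.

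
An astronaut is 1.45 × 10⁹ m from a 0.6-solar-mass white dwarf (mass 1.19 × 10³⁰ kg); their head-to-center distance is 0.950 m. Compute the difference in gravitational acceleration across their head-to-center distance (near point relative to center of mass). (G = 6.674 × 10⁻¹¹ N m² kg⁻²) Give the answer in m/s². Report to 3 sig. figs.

Δg = 2GMr/d³
   = 2 × (6.674 × 10⁻¹¹) × (1.19 × 10³⁰) × (0.950) / (1.45 × 10⁹)³
   = 4.95 × 10⁻⁸ m/s²

4.95 × 10⁻⁸ m/s²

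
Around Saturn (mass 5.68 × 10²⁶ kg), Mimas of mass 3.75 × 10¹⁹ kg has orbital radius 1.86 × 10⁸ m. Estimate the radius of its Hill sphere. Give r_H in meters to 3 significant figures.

5.21 × 10⁵ m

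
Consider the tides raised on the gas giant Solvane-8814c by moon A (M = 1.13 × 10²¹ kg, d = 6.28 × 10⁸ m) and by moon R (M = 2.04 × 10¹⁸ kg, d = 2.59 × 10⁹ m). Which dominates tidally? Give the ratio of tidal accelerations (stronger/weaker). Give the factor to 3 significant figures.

Moon A, by a factor of ≈ 38900

Compare M/d³ for the two perturbers:
Moon A: (1.13 × 10²¹) / (6.28 × 10⁸)³ = 4.562 × 10⁻⁶
Moon R: (2.04 × 10¹⁸) / (2.59 × 10⁹)³ = 1.174 × 10⁻¹⁰
Ratio (larger/smaller) = 38900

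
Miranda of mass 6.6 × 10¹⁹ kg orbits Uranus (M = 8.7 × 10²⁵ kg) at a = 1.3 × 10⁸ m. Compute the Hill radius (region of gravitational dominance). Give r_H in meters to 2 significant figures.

8.2 × 10⁵ m

r_H ≈ a (m/3M)^(1/3)
    = (1.3 × 10⁸) × (6.6 × 10¹⁹ / (3 × 8.7 × 10²⁵))^(1/3)
    = 8.2 × 10⁵ m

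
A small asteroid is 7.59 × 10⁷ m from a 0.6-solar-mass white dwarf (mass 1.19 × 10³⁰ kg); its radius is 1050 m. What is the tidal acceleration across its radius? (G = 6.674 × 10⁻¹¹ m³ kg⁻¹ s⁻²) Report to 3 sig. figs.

3.81 × 10⁻¹ m/s²

Δa = 2GMr/d³
   = 2 × (6.674 × 10⁻¹¹) × (1.19 × 10³⁰) × (1050) / (7.59 × 10⁷)³
   = 3.81 × 10⁻¹ m/s²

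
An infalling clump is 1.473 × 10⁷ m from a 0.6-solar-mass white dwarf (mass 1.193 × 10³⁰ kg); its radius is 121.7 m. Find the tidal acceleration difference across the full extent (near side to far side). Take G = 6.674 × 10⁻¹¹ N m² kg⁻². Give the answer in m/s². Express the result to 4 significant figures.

Δa = 4GMr/d³
   = 4 × (6.674 × 10⁻¹¹) × (1.193 × 10³⁰) × (121.7) / (1.473 × 10⁷)³
   = 1.213 × 10¹ m/s²

1.213 × 10¹ m/s²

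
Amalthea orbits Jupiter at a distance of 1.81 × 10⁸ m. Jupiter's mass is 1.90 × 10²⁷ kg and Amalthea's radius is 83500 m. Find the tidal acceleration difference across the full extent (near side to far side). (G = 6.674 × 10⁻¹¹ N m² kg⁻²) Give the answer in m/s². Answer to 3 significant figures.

7.14 × 10⁻³ m/s²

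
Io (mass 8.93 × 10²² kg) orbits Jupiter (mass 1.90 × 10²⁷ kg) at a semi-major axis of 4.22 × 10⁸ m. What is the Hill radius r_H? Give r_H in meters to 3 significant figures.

r_H ≈ a (m/3M)^(1/3)
    = (4.22 × 10⁸) × (8.93 × 10²² / (3 × 1.90 × 10²⁷))^(1/3)
    = 1.06 × 10⁷ m

1.06 × 10⁷ m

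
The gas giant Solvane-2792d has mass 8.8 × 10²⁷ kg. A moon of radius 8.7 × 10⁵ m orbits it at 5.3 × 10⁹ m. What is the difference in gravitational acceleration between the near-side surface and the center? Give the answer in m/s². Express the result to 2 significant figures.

6.9 × 10⁻⁶ m/s²

Δg = 2GMr/d³
   = 2 × (6.674 × 10⁻¹¹) × (8.8 × 10²⁷) × (8.7 × 10⁵) / (5.3 × 10⁹)³
   = 6.9 × 10⁻⁶ m/s²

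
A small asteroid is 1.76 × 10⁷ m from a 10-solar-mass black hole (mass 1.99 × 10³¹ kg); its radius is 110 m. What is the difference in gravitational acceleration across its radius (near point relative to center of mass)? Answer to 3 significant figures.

5.36 × 10¹ m/s²

Δg = 2GMr/d³
   = 2 × (6.674 × 10⁻¹¹) × (1.99 × 10³¹) × (110) / (1.76 × 10⁷)³
   = 5.36 × 10¹ m/s²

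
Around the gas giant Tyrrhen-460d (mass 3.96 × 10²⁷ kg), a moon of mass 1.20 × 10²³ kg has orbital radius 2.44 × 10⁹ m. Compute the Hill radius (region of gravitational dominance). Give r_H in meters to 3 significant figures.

5.27 × 10⁷ m

r_H ≈ a (m/3M)^(1/3)
    = (2.44 × 10⁹) × (1.20 × 10²³ / (3 × 3.96 × 10²⁷))^(1/3)
    = 5.27 × 10⁷ m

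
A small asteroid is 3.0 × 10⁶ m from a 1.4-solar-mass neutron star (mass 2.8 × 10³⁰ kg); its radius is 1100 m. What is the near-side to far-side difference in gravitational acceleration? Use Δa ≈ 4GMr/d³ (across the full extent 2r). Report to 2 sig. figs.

3.0 × 10⁴ m/s²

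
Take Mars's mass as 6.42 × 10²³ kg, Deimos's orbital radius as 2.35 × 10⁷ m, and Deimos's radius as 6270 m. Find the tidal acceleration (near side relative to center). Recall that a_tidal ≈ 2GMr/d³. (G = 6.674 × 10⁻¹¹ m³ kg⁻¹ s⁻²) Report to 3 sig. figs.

4.14 × 10⁻⁵ m/s²

Δg = 2GMr/d³
   = 2 × (6.674 × 10⁻¹¹) × (6.42 × 10²³) × (6270) / (2.35 × 10⁷)³
   = 4.14 × 10⁻⁵ m/s²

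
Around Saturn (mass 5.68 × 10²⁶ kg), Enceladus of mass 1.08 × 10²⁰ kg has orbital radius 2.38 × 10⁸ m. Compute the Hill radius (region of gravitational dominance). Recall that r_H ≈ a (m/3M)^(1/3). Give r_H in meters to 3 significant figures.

9.49 × 10⁵ m

r_H ≈ a (m/3M)^(1/3)
    = (2.38 × 10⁸) × (1.08 × 10²⁰ / (3 × 5.68 × 10²⁶))^(1/3)
    = 9.49 × 10⁵ m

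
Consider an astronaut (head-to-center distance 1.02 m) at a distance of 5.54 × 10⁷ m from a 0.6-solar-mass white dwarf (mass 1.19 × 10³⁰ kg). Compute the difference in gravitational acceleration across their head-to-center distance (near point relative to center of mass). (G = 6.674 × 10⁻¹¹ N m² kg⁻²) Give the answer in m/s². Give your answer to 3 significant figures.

9.53 × 10⁻⁴ m/s²

a_tidal = 2GMr/d³
        = 2 × (6.674 × 10⁻¹¹) × (1.19 × 10³⁰) × (1.02) / (5.54 × 10⁷)³
        = 9.53 × 10⁻⁴ m/s²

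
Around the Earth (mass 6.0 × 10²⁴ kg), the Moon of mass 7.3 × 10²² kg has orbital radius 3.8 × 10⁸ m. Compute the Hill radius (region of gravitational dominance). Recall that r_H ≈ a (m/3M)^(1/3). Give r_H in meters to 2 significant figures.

r_H ≈ a (m/3M)^(1/3)
    = (3.8 × 10⁸) × (7.3 × 10²² / (3 × 6.0 × 10²⁴))^(1/3)
    = 6.1 × 10⁷ m

6.1 × 10⁷ m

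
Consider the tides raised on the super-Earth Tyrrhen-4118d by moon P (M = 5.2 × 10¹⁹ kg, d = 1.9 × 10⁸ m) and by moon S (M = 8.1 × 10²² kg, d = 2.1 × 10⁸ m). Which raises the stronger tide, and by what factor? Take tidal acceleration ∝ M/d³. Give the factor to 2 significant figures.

Tidal acceleration ∝ M/d³, so compare M/d³ for each.
Moon P: (5.2 × 10¹⁹) / (1.9 × 10⁸)³ = 7.581 × 10⁻⁶
Moon S: (8.1 × 10²²) / (2.1 × 10⁸)³ = 8.746 × 10⁻³
Ratio (larger/smaller) = 1200

Moon S, by a factor of ≈ 1200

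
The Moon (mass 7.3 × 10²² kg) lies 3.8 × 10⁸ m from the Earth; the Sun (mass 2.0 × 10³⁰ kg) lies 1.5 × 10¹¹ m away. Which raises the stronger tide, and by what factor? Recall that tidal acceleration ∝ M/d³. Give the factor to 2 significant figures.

The Moon, by a factor of ≈ 2.2

Compare M/d³ for the two perturbers:
The Moon: (7.3 × 10²²) / (3.8 × 10⁸)³ = 1.330 × 10⁻³
The Sun: (2.0 × 10³⁰) / (1.5 × 10¹¹)³ = 5.926 × 10⁻⁴
Ratio (larger/smaller) = 2.2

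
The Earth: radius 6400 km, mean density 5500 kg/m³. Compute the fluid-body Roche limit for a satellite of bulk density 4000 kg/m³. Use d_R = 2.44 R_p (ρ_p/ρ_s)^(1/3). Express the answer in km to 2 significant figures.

17000 km

d_R = 2.44 × 6400 km × (5500/4000)^(1/3)
    = 17000 km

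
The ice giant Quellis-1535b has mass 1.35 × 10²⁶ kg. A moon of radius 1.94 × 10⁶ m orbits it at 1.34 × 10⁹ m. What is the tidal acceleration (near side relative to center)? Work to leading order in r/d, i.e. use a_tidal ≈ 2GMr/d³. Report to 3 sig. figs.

Δg = 2GMr/d³
   = 2 × (6.674 × 10⁻¹¹) × (1.35 × 10²⁶) × (1.94 × 10⁶) / (1.34 × 10⁹)³
   = 1.45 × 10⁻⁵ m/s²

1.45 × 10⁻⁵ m/s²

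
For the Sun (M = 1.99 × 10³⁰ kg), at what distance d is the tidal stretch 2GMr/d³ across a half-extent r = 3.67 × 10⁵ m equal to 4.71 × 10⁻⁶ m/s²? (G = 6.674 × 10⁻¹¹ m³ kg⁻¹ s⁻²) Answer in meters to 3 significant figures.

2GMr/d³ = a_tidal  ⇒  d = (2GMr / a_tidal)^(1/3)
d = (2 × 6.674×10⁻¹¹ × (1.99 × 10³⁰) × (3.67 × 10⁵) / (4.71 × 10⁻⁶))^(1/3)
  = 2.75 × 10¹⁰ m

2.75 × 10¹⁰ m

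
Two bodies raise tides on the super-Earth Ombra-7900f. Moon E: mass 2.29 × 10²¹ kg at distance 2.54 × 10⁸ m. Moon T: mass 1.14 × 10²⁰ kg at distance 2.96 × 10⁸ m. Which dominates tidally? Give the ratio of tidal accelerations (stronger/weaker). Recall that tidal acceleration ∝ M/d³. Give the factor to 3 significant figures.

Moon E, by a factor of ≈ 31.8

Tidal acceleration ∝ M/d³, so compare M/d³ for each.
Moon E: (2.29 × 10²¹) / (2.54 × 10⁸)³ = 1.397 × 10⁻⁴
Moon T: (1.14 × 10²⁰) / (2.96 × 10⁸)³ = 4.396 × 10⁻⁶
Ratio (larger/smaller) = 31.8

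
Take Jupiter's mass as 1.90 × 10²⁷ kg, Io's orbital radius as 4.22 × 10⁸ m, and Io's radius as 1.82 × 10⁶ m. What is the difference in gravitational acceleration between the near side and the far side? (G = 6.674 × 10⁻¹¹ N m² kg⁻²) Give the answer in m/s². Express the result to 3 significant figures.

Differencing GM/(d−r)² and GM/(d+r)² to first order in r/d gives 4GMr/d³.
Δa = 4GMr/d³
   = 4 × (6.674 × 10⁻¹¹) × (1.90 × 10²⁷) × (1.82 × 10⁶) / (4.22 × 10⁸)³
   = 1.23 × 10⁻² m/s²

1.23 × 10⁻² m/s²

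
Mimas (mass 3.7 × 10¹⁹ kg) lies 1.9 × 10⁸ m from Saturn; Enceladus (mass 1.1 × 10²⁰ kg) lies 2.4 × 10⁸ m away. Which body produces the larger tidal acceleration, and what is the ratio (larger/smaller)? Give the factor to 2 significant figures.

Tidal acceleration ∝ M/d³, so compare M/d³ for each.
Mimas: (3.7 × 10¹⁹) / (1.9 × 10⁸)³ = 5.394 × 10⁻⁶
Enceladus: (1.1 × 10²⁰) / (2.4 × 10⁸)³ = 7.957 × 10⁻⁶
Ratio (larger/smaller) = 1.5

Enceladus, by a factor of ≈ 1.5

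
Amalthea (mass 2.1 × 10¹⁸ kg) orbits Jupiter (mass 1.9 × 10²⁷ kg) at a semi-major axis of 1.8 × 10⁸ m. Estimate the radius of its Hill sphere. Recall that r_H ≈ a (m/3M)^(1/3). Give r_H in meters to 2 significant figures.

1.3 × 10⁵ m

r_H ≈ a (m/3M)^(1/3)
    = (1.8 × 10⁸) × (2.1 × 10¹⁸ / (3 × 1.9 × 10²⁷))^(1/3)
    = 1.3 × 10⁵ m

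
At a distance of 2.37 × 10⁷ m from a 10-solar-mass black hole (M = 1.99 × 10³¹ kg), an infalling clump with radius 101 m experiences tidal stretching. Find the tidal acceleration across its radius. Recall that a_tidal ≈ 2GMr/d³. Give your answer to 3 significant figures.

2.02 × 10¹ m/s²

The tidal stretch is the gradient of GM/d² times the body's extent r, hence the 1/d³ dependence.
Δg = 2GMr/d³
   = 2 × (6.674 × 10⁻¹¹) × (1.99 × 10³¹) × (101) / (2.37 × 10⁷)³
   = 2.02 × 10¹ m/s²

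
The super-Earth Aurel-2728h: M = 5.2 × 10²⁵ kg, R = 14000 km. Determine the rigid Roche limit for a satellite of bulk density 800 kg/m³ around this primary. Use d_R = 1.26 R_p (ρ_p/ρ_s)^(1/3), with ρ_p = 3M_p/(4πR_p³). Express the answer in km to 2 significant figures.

ρ_p = 3M_p/(4πR_p³) = 3 × (5.2 × 10²⁵) / (4π × (1.4 × 10⁷ m)³) = 4500 kg/m³
d_R = 1.26 × 14000 km × (4500/800)^(1/3)
    = 31000 km

31000 km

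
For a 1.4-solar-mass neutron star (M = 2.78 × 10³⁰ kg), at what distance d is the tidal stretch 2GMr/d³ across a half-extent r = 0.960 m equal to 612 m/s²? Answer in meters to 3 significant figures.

2GMr/d³ = a_tidal  ⇒  d = (2GMr / a_tidal)^(1/3)
d = (2 × 6.674×10⁻¹¹ × (2.78 × 10³⁰) × (0.960) / (612))^(1/3)
  = 8.35 × 10⁵ m

8.35 × 10⁵ m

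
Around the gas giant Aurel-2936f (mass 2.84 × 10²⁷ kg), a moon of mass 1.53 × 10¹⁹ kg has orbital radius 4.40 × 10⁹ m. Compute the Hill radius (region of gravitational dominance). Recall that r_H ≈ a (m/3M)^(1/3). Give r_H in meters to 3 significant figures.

r_H ≈ a (m/3M)^(1/3)
    = (4.40 × 10⁹) × (1.53 × 10¹⁹ / (3 × 2.84 × 10²⁷))^(1/3)
    = 5.35 × 10⁶ m

5.35 × 10⁶ m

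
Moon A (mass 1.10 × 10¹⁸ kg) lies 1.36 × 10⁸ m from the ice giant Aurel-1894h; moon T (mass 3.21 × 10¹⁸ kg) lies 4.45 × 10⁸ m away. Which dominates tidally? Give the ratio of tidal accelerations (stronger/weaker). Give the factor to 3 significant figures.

Tidal stretch scales as M/d³; compute that for each body.
Moon A: (1.10 × 10¹⁸) / (1.36 × 10⁸)³ = 4.373 × 10⁻⁷
Moon T: (3.21 × 10¹⁸) / (4.45 × 10⁸)³ = 3.643 × 10⁻⁸
Ratio (larger/smaller) = 12.0

Moon A, by a factor of ≈ 12.0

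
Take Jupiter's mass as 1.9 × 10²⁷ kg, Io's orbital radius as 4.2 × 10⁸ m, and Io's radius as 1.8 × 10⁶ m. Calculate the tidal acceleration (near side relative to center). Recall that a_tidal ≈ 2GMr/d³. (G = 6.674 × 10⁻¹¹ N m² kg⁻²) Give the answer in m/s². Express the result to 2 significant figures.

The tidal stretch is the gradient of GM/d² times the body's extent r, hence the 1/d³ dependence.
Δa = 2GMr/d³
   = 2 × (6.674 × 10⁻¹¹) × (1.9 × 10²⁷) × (1.8 × 10⁶) / (4.2 × 10⁸)³
   = 6.2 × 10⁻³ m/s²

6.2 × 10⁻³ m/s²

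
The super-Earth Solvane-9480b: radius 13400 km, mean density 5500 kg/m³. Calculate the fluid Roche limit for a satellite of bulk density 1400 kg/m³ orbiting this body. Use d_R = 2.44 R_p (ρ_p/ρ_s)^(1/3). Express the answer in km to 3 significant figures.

51600 km

d_R = 2.44 × 13400 km × (5500/1400)^(1/3)
    = 51600 km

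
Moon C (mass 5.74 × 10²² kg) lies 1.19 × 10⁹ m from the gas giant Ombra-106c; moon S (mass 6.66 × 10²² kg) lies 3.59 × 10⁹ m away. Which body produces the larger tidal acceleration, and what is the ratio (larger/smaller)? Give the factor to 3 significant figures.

Moon C, by a factor of ≈ 23.7

Compare M/d³ for the two perturbers:
Moon C: (5.74 × 10²²) / (1.19 × 10⁹)³ = 3.406 × 10⁻⁵
Moon S: (6.66 × 10²²) / (3.59 × 10⁹)³ = 1.439 × 10⁻⁶
Ratio (larger/smaller) = 23.7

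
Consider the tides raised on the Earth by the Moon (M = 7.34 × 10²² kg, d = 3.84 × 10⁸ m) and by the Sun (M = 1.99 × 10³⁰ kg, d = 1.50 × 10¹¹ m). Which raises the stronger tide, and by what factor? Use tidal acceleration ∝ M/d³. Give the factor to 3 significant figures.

Compare M/d³ for the two perturbers:
The Moon: (7.34 × 10²²) / (3.84 × 10⁸)³ = 1.296 × 10⁻³
The Sun: (1.99 × 10³⁰) / (1.50 × 10¹¹)³ = 5.896 × 10⁻⁴
Ratio (larger/smaller) = 2.20

The Moon, by a factor of ≈ 2.20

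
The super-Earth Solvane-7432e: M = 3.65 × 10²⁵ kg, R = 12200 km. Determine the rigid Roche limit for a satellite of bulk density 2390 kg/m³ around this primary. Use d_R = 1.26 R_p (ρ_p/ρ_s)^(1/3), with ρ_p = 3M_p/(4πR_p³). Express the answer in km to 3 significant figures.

19400 km

ρ_p = 3M_p/(4πR_p³) = 3 × (3.65 × 10²⁵) / (4π × (1.22 × 10⁷ m)³) = 4800 kg/m³
d_R = 1.26 × 12200 km × (4800/2390)^(1/3)
    = 19400 km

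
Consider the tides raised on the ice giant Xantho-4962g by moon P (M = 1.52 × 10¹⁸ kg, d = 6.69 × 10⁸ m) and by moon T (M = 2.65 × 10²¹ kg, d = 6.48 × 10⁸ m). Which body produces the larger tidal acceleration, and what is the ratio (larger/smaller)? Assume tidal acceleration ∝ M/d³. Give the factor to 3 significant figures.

Moon T, by a factor of ≈ 1920

Tidal acceleration ∝ M/d³, so compare M/d³ for each.
Moon P: (1.52 × 10¹⁸) / (6.69 × 10⁸)³ = 5.077 × 10⁻⁹
Moon T: (2.65 × 10²¹) / (6.48 × 10⁸)³ = 9.739 × 10⁻⁶
Ratio (larger/smaller) = 1920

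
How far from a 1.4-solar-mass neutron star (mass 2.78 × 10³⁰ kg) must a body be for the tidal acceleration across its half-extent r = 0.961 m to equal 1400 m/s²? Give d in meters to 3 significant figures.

2GMr/d³ = a_tidal  ⇒  d = (2GMr / a_tidal)^(1/3)
d = (2 × 6.674×10⁻¹¹ × (2.78 × 10³⁰) × (0.961) / (1400))^(1/3)
  = 6.34 × 10⁵ m

6.34 × 10⁵ m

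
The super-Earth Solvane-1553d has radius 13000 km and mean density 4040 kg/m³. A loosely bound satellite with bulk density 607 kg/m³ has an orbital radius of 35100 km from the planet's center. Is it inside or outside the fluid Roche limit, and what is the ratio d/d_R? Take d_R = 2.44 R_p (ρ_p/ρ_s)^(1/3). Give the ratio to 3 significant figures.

inside; d/d_R ≈ 0.588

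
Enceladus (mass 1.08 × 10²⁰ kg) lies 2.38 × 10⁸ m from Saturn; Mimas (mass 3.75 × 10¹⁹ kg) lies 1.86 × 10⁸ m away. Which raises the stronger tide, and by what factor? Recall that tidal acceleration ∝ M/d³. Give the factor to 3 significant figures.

The tide-raising term goes as M/d³ (the gradient of a 1/d² field).
Enceladus: (1.08 × 10²⁰) / (2.38 × 10⁸)³ = 8.011 × 10⁻⁶
Mimas: (3.75 × 10¹⁹) / (1.86 × 10⁸)³ = 5.828 × 10⁻⁶
Ratio (larger/smaller) = 1.37

Enceladus, by a factor of ≈ 1.37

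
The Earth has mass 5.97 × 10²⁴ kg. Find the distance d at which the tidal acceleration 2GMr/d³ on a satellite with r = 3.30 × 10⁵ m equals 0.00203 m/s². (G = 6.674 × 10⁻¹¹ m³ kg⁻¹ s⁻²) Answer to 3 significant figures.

5.06 × 10⁷ m

2GMr/d³ = a_tidal  ⇒  d = (2GMr / a_tidal)^(1/3)
d = (2 × 6.674×10⁻¹¹ × (5.97 × 10²⁴) × (3.30 × 10⁵) / (0.00203))^(1/3)
  = 5.06 × 10⁷ m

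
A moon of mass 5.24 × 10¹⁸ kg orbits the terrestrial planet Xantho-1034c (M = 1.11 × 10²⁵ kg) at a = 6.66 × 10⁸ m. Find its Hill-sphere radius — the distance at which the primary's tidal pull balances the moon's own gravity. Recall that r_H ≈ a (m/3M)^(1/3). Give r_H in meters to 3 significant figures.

3.60 × 10⁶ m

r_H ≈ a (m/3M)^(1/3)
    = (6.66 × 10⁸) × (5.24 × 10¹⁸ / (3 × 1.11 × 10²⁵))^(1/3)
    = 3.60 × 10⁶ m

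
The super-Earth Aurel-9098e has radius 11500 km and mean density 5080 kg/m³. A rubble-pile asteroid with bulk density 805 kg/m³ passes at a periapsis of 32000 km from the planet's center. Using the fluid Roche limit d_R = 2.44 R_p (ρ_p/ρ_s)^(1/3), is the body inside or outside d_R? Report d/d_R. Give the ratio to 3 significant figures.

d_R = 2.44 × (11500 km) × (5080/805)^(1/3) = 51850 km
d/d_R = (32000) / (51850) = 0.617
Since d/d_R < 1, the body is inside the Roche limit.

inside; d/d_R ≈ 0.617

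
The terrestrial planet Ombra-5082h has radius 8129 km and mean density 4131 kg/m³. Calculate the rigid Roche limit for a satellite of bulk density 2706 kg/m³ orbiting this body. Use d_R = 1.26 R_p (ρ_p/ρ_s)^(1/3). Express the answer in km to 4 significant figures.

d_R = 1.26 × 8129 km × (4131/2706)^(1/3)
    = 11790 km

11790 km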